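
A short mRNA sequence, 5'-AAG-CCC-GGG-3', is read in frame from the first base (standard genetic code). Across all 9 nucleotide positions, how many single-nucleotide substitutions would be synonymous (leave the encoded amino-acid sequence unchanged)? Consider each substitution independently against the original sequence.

Codon 1 (AAG, Lys): 1 synonymous substitution.
Codon 2 (CCC, Pro): 3 synonymous substitutions.
Codon 3 (GGG, Gly): 3 synonymous substitutions.
Total: 1 + 3 + 3 = 7.

7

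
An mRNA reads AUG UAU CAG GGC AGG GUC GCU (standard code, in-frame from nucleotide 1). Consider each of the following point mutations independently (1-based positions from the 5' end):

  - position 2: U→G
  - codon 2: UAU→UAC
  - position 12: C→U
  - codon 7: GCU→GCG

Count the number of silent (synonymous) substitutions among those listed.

3

Codon 1: AUG (Met) → AGG (Arg) — missense.
Codon 2: UAU (Tyr) → UAC (Tyr) — synonymous.
Codon 4: GGC (Gly) → GGU (Gly) — synonymous.
Codon 7: GCU (Ala) → GCG (Ala) — synonymous.
Synonymous: 3 of 4.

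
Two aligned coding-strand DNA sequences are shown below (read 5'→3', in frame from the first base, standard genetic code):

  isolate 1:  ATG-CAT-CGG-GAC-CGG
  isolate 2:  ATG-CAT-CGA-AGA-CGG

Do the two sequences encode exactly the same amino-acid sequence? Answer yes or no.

Codon 1: ATG Met / ATG Met — identical.
Codon 2: CAT His / CAT His — identical.
Codon 3: CGG Arg / CGA Arg — synonymous.
Codon 4: GAC Asp / AGA Arg — nonsynonymous.
Codon 5: CGG Arg / CGG Arg — identical.
Nonsynonymous differences: 1 → different protein.

no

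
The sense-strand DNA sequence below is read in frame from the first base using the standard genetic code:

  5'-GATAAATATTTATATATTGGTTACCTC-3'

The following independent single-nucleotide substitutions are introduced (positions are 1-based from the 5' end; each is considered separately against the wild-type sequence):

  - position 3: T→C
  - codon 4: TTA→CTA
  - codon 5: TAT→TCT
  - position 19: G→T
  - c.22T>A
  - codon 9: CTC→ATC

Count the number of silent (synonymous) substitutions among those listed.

2

Codon 1: GAT (Asp) → GAC (Asp) — synonymous.
Codon 4: TTA (Leu) → CTA (Leu) — synonymous.
Codon 5: TAT (Tyr) → TCT (Ser) — missense.
Codon 7: GGT (Gly) → TGT (Cys) — missense.
Codon 8: TAC (Tyr) → AAC (Asn) — missense.
Codon 9: CTC (Leu) → ATC (Ile) — missense.
Synonymous: 2 of 6.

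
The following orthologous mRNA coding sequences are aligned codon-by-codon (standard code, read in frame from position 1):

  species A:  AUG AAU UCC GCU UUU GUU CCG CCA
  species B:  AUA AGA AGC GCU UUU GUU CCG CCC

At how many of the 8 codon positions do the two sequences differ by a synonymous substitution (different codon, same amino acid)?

Codon 1: AUG Met / AUA Ile — nonsynonymous.
Codon 2: AAU Asn / AGA Arg — nonsynonymous.
Codon 3: UCC Ser / AGC Ser — synonymous.
Codon 4: GCU Ala / GCU Ala — identical.
Codon 5: UUU Phe / UUU Phe — identical.
Codon 6: GUU Val / GUU Val — identical.
Codon 7: CCG Pro / CCG Pro — identical.
Codon 8: CCA Pro / CCC Pro — synonymous.
Synonymous differences: 2.

2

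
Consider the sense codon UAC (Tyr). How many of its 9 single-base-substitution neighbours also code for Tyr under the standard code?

1

Position 1: none → 0 synonymous.
Position 2: none → 0 synonymous.
Position 3: UAU → 1 synonymous.
Total: 0 + 0 + 1 = 1.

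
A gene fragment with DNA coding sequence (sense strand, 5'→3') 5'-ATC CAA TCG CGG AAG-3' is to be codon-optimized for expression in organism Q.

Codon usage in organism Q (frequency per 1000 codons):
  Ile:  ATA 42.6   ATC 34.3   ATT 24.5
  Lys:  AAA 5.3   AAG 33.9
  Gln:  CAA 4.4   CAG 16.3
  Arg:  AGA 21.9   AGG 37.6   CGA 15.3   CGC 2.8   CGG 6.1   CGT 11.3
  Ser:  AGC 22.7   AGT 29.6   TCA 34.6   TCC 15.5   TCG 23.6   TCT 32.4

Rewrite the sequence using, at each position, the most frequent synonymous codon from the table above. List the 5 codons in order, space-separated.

Codon 1 (Ile): best is ATA at 42.6.
Codon 2 (Gln): best is CAG at 16.3.
Codon 3 (Ser): best is TCA at 34.6.
Codon 4 (Arg): best is AGG at 37.6.
Codon 5 (Lys): best is AAG at 33.9.

ATA CAG TCA AGG AAG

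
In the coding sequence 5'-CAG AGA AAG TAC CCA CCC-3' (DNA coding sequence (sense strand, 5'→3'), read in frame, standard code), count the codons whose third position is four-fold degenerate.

2

Codon 1 CAG (Gln): third position 2-fold.
Codon 2 AGA (Arg): third position 2-fold.
Codon 3 AAG (Lys): third position 2-fold.
Codon 4 TAC (Tyr): third position 2-fold.
Codon 5 CCA (Pro): third position 4-fold.
Codon 6 CCC (Pro): third position 4-fold.
Four-fold degenerate third positions: 2.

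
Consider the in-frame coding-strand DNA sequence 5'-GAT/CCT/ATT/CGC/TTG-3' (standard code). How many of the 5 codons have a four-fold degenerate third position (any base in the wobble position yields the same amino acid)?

2

Codon 1 GAT (Asp): third position 2-fold.
Codon 2 CCT (Pro): third position 4-fold.
Codon 3 ATT (Ile): third position 3-fold.
Codon 4 CGC (Arg): third position 4-fold.
Codon 5 TTG (Leu): third position 2-fold.
Four-fold degenerate third positions: 2.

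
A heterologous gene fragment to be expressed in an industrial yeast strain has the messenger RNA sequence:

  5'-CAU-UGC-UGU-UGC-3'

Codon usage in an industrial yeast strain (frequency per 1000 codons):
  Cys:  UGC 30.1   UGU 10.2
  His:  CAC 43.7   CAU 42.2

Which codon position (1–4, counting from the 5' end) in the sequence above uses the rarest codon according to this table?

3

Codon 1 CAU (His): 42.2 per 1000.
Codon 2 UGC (Cys): 30.1 per 1000.
Codon 3 UGU (Cys): 10.2 per 1000.
Codon 4 UGC (Cys): 30.1 per 1000.
Lowest frequency is 10.2 at codon 3.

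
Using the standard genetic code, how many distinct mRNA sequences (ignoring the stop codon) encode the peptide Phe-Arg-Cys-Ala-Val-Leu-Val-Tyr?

Phe: 2 codons.
Arg: 6 codons.
Cys: 2 codons.
Ala: 4 codons.
Val: 4 codons.
Leu: 6 codons.
Val: 4 codons.
Tyr: 2 codons.
2 × 6 × 2 × 4 × 4 × 6 × 4 × 2 = 18432.

18432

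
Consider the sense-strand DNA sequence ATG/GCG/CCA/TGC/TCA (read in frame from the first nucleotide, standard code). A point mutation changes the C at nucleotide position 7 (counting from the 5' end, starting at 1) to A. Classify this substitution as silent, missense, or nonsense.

missense

Position 7 falls in codon 3: CCA → Pro.
After the substitution the codon is ACA → Thr.
Pro ≠ Thr, so this is a missense mutation.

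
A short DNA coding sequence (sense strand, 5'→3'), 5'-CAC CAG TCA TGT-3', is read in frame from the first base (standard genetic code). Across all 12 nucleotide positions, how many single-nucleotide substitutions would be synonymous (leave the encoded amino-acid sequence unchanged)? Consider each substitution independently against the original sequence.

Codon 1 (CAC, His): 1 synonymous substitution.
Codon 2 (CAG, Gln): 1 synonymous substitution.
Codon 3 (TCA, Ser): 3 synonymous substitutions.
Codon 4 (TGT, Cys): 1 synonymous substitution.
Total: 1 + 1 + 3 + 1 = 6.

6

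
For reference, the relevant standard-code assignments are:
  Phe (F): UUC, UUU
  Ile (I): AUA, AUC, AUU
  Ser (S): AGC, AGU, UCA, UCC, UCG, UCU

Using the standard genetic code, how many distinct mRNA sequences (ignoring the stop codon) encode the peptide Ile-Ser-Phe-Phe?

Ile: 3 codons.
Ser: 6 codons.
Phe: 2 codons.
Phe: 2 codons.
3 × 6 × 2 × 2 = 72.

72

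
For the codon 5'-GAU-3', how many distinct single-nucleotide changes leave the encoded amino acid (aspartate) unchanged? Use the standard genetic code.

Position 1: none → 0 synonymous.
Position 2: none → 0 synonymous.
Position 3: GAC → 1 synonymous.
Total: 0 + 0 + 1 = 1.

1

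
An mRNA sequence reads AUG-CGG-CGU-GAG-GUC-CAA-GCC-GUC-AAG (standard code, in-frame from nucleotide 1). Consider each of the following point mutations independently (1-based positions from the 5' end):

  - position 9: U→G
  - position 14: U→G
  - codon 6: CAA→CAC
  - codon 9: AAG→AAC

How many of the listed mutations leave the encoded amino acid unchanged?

1

Codon 3: CGU (Arg) → CGG (Arg) — synonymous.
Codon 5: GUC (Val) → GGC (Gly) — missense.
Codon 6: CAA (Gln) → CAC (His) — missense.
Codon 9: AAG (Lys) → AAC (Asn) — missense.
Synonymous: 1 of 4.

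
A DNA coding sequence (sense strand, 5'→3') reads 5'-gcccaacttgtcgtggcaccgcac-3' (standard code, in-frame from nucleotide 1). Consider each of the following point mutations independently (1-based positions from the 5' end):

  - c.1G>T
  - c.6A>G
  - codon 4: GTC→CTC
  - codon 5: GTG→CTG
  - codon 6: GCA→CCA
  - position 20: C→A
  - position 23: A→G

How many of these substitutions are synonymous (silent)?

Codon 1: GCC (Ala) → TCC (Ser) — missense.
Codon 2: CAA (Gln) → CAG (Gln) — synonymous.
Codon 4: GTC (Val) → CTC (Leu) — missense.
Codon 5: GTG (Val) → CTG (Leu) — missense.
Codon 6: GCA (Ala) → CCA (Pro) — missense.
Codon 7: CCG (Pro) → CAG (Gln) — missense.
Codon 8: CAC (His) → CGC (Arg) — missense.
Synonymous: 1 of 7.

1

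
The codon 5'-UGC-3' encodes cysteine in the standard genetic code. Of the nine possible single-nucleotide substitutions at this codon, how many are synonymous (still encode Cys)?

1

Position 1: none → 0 synonymous.
Position 2: none → 0 synonymous.
Position 3: UGU → 1 synonymous.
Total: 0 + 0 + 1 = 1.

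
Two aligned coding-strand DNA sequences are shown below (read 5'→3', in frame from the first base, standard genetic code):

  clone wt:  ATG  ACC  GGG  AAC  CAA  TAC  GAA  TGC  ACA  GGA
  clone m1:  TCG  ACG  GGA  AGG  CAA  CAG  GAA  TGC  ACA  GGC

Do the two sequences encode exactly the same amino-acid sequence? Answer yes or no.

no

Codon 1: ATG Met / TCG Ser — nonsynonymous.
Codon 2: ACC Thr / ACG Thr — synonymous.
Codon 3: GGG Gly / GGA Gly — synonymous.
Codon 4: AAC Asn / AGG Arg — nonsynonymous.
Codon 5: CAA Gln / CAA Gln — identical.
Codon 6: TAC Tyr / CAG Gln — nonsynonymous.
Codon 7: GAA Glu / GAA Glu — identical.
Codon 8: TGC Cys / TGC Cys — identical.
Codon 9: ACA Thr / ACA Thr — identical.
Codon 10: GGA Gly / GGC Gly — synonymous.
Nonsynonymous differences: 3 → different protein.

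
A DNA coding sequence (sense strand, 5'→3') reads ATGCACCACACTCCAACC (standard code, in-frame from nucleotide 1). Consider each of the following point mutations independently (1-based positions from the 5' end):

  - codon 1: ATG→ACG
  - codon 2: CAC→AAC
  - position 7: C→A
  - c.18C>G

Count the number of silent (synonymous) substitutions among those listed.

1

Codon 1: ATG (Met) → ACG (Thr) — missense.
Codon 2: CAC (His) → AAC (Asn) — missense.
Codon 3: CAC (His) → AAC (Asn) — missense.
Codon 6: ACC (Thr) → ACG (Thr) — synonymous.
Synonymous: 1 of 4.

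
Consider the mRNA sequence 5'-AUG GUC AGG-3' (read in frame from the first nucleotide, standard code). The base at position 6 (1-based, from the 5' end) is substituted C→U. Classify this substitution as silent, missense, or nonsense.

Position 6 falls in codon 2: GUC → Val.
After the substitution the codon is GUU → Val.
Both encode Val, so the change is synonymous.

silent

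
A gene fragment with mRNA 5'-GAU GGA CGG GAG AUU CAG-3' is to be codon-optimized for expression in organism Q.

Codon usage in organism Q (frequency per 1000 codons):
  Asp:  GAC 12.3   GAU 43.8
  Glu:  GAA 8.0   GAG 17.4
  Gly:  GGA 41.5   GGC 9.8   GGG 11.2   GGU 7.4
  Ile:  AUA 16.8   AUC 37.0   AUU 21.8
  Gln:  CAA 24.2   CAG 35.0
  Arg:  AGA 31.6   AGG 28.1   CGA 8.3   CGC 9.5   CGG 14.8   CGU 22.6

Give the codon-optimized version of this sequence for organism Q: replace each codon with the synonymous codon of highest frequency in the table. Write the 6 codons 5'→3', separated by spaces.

Codon 1 (Asp): best is GAU at 43.8.
Codon 2 (Gly): best is GGA at 41.5.
Codon 3 (Arg): best is AGA at 31.6.
Codon 4 (Glu): best is GAG at 17.4.
Codon 5 (Ile): best is AUC at 37.0.
Codon 6 (Gln): best is CAG at 35.0.

GAU GGA AGA GAG AUC CAG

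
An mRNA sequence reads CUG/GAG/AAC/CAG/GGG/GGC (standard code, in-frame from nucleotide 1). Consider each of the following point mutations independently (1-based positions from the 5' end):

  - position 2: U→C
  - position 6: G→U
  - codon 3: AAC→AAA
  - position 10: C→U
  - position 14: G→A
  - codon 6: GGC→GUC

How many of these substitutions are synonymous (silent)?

0

Codon 1: CUG (Leu) → CCG (Pro) — missense.
Codon 2: GAG (Glu) → GAU (Asp) — missense.
Codon 3: AAC (Asn) → AAA (Lys) — missense.
Codon 4: CAG (Gln) → UAG (Stop) — nonsense.
Codon 5: GGG (Gly) → GAG (Glu) — missense.
Codon 6: GGC (Gly) → GUC (Val) — missense.
Synonymous: 0 of 6.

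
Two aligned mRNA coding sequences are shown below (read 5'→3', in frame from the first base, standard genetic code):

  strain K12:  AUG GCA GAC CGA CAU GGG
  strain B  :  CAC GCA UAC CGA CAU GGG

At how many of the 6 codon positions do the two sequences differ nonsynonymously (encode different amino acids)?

Codon 1: AUG Met / CAC His — nonsynonymous.
Codon 2: GCA Ala / GCA Ala — identical.
Codon 3: GAC Asp / UAC Tyr — nonsynonymous.
Codon 4: CGA Arg / CGA Arg — identical.
Codon 5: CAU His / CAU His — identical.
Codon 6: GGG Gly / GGG Gly — identical.
Nonsynonymous differences: 2.

2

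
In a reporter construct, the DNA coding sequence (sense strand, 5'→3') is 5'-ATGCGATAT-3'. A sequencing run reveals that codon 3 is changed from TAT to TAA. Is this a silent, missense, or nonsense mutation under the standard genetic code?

Position 9 falls in codon 3: TAT → Tyr.
After the substitution the codon is TAA → Stop.
The new codon is a stop codon, so this is a nonsense mutation.

nonsense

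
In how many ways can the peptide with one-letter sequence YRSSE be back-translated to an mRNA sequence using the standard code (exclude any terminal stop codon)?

Tyr: 2 codons.
Arg: 6 codons.
Ser: 6 codons.
Ser: 6 codons.
Glu: 2 codons.
2 × 6 × 6 × 6 × 2 = 864.

864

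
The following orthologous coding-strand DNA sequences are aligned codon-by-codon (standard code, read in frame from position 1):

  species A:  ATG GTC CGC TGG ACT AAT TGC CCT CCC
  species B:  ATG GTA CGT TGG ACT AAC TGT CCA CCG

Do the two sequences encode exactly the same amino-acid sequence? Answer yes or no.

yes

Codon 1: ATG Met / ATG Met — identical.
Codon 2: GTC Val / GTA Val — synonymous.
Codon 3: CGC Arg / CGT Arg — synonymous.
Codon 4: TGG Trp / TGG Trp — identical.
Codon 5: ACT Thr / ACT Thr — identical.
Codon 6: AAT Asn / AAC Asn — synonymous.
Codon 7: TGC Cys / TGT Cys — synonymous.
Codon 8: CCT Pro / CCA Pro — synonymous.
Codon 9: CCC Pro / CCG Pro — synonymous.
Nonsynonymous differences: 0 → same protein.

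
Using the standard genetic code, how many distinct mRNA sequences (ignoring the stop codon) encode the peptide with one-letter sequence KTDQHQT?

Lys: 2 codons.
Thr: 4 codons.
Asp: 2 codons.
Gln: 2 codons.
His: 2 codons.
Gln: 2 codons.
Thr: 4 codons.
2 × 4 × 2 × 2 × 2 × 2 × 4 = 512.

512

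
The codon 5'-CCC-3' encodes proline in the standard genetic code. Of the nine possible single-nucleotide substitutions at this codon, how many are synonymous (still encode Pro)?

Position 1: none → 0 synonymous.
Position 2: none → 0 synonymous.
Position 3: CCU, CCA, CCG → 3 synonymous.
Total: 0 + 0 + 3 = 3.

3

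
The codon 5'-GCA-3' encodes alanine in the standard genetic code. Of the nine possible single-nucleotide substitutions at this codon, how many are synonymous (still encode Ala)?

3

Position 1: none → 0 synonymous.
Position 2: none → 0 synonymous.
Position 3: GCT, GCC, GCG → 3 synonymous.
Total: 0 + 0 + 3 = 3.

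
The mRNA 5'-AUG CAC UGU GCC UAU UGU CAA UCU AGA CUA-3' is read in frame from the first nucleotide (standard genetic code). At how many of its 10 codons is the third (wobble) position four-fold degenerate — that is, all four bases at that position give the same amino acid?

3

Codon 1 AUG (Met): third position 1-fold.
Codon 2 CAC (His): third position 2-fold.
Codon 3 UGU (Cys): third position 2-fold.
Codon 4 GCC (Ala): third position 4-fold.
Codon 5 UAU (Tyr): third position 2-fold.
Codon 6 UGU (Cys): third position 2-fold.
Codon 7 CAA (Gln): third position 2-fold.
Codon 8 UCU (Ser): third position 4-fold.
Codon 9 AGA (Arg): third position 2-fold.
Codon 10 CUA (Leu): third position 4-fold.
Four-fold degenerate third positions: 3.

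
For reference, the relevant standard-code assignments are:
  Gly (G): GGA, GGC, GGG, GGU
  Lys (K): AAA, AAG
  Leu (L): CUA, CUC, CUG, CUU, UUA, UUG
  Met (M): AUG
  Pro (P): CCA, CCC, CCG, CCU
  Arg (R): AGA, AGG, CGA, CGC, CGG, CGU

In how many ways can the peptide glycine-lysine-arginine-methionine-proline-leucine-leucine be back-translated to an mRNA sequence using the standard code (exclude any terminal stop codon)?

6912

Gly: 4 codons.
Lys: 2 codons.
Arg: 6 codons.
Met: 1 codon.
Pro: 4 codons.
Leu: 6 codons.
Leu: 6 codons.
4 × 2 × 6 × 1 × 4 × 6 × 6 = 6912.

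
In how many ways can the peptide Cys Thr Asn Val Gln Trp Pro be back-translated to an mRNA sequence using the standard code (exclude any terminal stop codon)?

Cys: 2 codons.
Thr: 4 codons.
Asn: 2 codons.
Val: 4 codons.
Gln: 2 codons.
Trp: 1 codon.
Pro: 4 codons.
2 × 4 × 2 × 4 × 2 × 1 × 4 = 512.

512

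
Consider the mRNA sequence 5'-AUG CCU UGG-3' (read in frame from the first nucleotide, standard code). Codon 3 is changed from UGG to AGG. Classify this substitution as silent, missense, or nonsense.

missense

Position 7 falls in codon 3: UGG → Trp.
After the substitution the codon is AGG → Arg.
Trp ≠ Arg, so this is a missense mutation.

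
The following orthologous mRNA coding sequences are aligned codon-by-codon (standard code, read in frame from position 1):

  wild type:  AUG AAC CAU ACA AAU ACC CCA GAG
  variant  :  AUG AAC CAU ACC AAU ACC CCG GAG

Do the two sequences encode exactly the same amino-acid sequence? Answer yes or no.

Codon 1: AUG Met / AUG Met — identical.
Codon 2: AAC Asn / AAC Asn — identical.
Codon 3: CAU His / CAU His — identical.
Codon 4: ACA Thr / ACC Thr — synonymous.
Codon 5: AAU Asn / AAU Asn — identical.
Codon 6: ACC Thr / ACC Thr — identical.
Codon 7: CCA Pro / CCG Pro — synonymous.
Codon 8: GAG Glu / GAG Glu — identical.
Nonsynonymous differences: 0 → same protein.

yes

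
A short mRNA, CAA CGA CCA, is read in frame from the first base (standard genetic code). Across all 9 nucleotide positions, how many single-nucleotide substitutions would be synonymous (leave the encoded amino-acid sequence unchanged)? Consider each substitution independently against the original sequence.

8

Codon 1 (CAA, Gln): 1 synonymous substitution.
Codon 2 (CGA, Arg): 4 synonymous substitutions.
Codon 3 (CCA, Pro): 3 synonymous substitutions.
Total: 1 + 4 + 3 = 8.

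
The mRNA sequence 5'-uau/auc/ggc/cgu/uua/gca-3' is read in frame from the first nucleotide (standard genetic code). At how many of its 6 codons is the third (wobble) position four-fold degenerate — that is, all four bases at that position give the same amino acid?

Codon 1 UAU (Tyr): third position 2-fold.
Codon 2 AUC (Ile): third position 3-fold.
Codon 3 GGC (Gly): third position 4-fold.
Codon 4 CGU (Arg): third position 4-fold.
Codon 5 UUA (Leu): third position 2-fold.
Codon 6 GCA (Ala): third position 4-fold.
Four-fold degenerate third positions: 3.

3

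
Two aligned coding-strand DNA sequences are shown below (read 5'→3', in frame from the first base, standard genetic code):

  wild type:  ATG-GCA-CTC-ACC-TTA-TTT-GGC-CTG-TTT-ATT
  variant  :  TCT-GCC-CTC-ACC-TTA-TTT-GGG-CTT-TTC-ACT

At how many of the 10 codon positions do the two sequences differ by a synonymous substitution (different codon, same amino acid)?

Codon 1: ATG Met / TCT Ser — nonsynonymous.
Codon 2: GCA Ala / GCC Ala — synonymous.
Codon 3: CTC Leu / CTC Leu — identical.
Codon 4: ACC Thr / ACC Thr — identical.
Codon 5: TTA Leu / TTA Leu — identical.
Codon 6: TTT Phe / TTT Phe — identical.
Codon 7: GGC Gly / GGG Gly — synonymous.
Codon 8: CTG Leu / CTT Leu — synonymous.
Codon 9: TTT Phe / TTC Phe — synonymous.
Codon 10: ATT Ile / ACT Thr — nonsynonymous.
Synonymous differences: 4.

4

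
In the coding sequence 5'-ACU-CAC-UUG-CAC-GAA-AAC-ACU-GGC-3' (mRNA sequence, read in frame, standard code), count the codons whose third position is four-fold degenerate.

3

Codon 1 ACU (Thr): third position 4-fold.
Codon 2 CAC (His): third position 2-fold.
Codon 3 UUG (Leu): third position 2-fold.
Codon 4 CAC (His): third position 2-fold.
Codon 5 GAA (Glu): third position 2-fold.
Codon 6 AAC (Asn): third position 2-fold.
Codon 7 ACU (Thr): third position 4-fold.
Codon 8 GGC (Gly): third position 4-fold.
Four-fold degenerate third positions: 3.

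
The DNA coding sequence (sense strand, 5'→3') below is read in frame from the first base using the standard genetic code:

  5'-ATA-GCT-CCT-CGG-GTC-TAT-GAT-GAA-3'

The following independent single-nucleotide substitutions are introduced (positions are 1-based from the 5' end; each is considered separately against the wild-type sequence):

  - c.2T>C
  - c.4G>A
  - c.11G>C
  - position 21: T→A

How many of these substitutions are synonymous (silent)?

Codon 1: ATA (Ile) → ACA (Thr) — missense.
Codon 2: GCT (Ala) → ACT (Thr) — missense.
Codon 4: CGG (Arg) → CCG (Pro) — missense.
Codon 7: GAT (Asp) → GAA (Glu) — missense.
Synonymous: 0 of 4.

0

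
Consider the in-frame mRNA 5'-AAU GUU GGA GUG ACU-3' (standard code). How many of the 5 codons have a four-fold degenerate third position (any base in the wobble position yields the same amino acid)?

4

Codon 1 AAU (Asn): third position 2-fold.
Codon 2 GUU (Val): third position 4-fold.
Codon 3 GGA (Gly): third position 4-fold.
Codon 4 GUG (Val): third position 4-fold.
Codon 5 ACU (Thr): third position 4-fold.
Four-fold degenerate third positions: 4.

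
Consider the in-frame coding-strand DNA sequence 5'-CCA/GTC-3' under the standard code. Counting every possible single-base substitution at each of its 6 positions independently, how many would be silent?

6

Codon 1 (CCA, Pro): 3 synonymous substitutions.
Codon 2 (GTC, Val): 3 synonymous substitutions.
Total: 3 + 3 = 6.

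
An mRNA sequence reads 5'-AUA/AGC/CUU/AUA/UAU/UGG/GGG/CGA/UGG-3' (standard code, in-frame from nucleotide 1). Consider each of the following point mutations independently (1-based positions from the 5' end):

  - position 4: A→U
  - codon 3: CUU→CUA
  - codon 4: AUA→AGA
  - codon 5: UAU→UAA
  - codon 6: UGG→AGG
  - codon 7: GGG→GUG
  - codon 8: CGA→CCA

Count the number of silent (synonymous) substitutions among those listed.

1

Codon 2: AGC (Ser) → UGC (Cys) — missense.
Codon 3: CUU (Leu) → CUA (Leu) — synonymous.
Codon 4: AUA (Ile) → AGA (Arg) — missense.
Codon 5: UAU (Tyr) → UAA (Stop) — nonsense.
Codon 6: UGG (Trp) → AGG (Arg) — missense.
Codon 7: GGG (Gly) → GUG (Val) — missense.
Codon 8: CGA (Arg) → CCA (Pro) — missense.
Synonymous: 1 of 7.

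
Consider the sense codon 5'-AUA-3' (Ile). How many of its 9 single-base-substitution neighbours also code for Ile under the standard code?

Position 1: none → 0 synonymous.
Position 2: none → 0 synonymous.
Position 3: AUU, AUC → 2 synonymous.
Total: 0 + 0 + 2 = 2.

2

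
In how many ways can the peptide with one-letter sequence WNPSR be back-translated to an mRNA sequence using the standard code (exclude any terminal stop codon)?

Trp: 1 codon.
Asn: 2 codons.
Pro: 4 codons.
Ser: 6 codons.
Arg: 6 codons.
1 × 2 × 4 × 6 × 6 = 288.

288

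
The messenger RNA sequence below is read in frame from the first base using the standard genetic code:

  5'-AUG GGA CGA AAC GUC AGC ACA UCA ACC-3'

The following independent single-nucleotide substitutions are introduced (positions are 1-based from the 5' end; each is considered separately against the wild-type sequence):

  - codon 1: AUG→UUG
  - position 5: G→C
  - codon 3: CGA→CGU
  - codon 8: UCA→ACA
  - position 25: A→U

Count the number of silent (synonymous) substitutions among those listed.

1

Codon 1: AUG (Met) → UUG (Leu) — missense.
Codon 2: GGA (Gly) → GCA (Ala) — missense.
Codon 3: CGA (Arg) → CGU (Arg) — synonymous.
Codon 8: UCA (Ser) → ACA (Thr) — missense.
Codon 9: ACC (Thr) → UCC (Ser) — missense.
Synonymous: 1 of 5.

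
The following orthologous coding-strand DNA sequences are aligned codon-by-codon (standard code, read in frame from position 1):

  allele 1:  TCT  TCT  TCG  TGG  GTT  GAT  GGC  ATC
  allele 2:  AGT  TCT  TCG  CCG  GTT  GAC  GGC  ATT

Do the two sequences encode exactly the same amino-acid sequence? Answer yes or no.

no

Codon 1: TCT Ser / AGT Ser — synonymous.
Codon 2: TCT Ser / TCT Ser — identical.
Codon 3: TCG Ser / TCG Ser — identical.
Codon 4: TGG Trp / CCG Pro — nonsynonymous.
Codon 5: GTT Val / GTT Val — identical.
Codon 6: GAT Asp / GAC Asp — synonymous.
Codon 7: GGC Gly / GGC Gly — identical.
Codon 8: ATC Ile / ATT Ile — synonymous.
Nonsynonymous differences: 1 → different protein.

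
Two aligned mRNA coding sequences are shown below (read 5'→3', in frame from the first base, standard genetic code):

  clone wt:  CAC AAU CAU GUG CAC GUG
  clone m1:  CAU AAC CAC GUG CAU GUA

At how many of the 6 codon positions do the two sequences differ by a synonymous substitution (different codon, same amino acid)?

5

Codon 1: CAC His / CAU His — synonymous.
Codon 2: AAU Asn / AAC Asn — synonymous.
Codon 3: CAU His / CAC His — synonymous.
Codon 4: GUG Val / GUG Val — identical.
Codon 5: CAC His / CAU His — synonymous.
Codon 6: GUG Val / GUA Val — synonymous.
Synonymous differences: 5.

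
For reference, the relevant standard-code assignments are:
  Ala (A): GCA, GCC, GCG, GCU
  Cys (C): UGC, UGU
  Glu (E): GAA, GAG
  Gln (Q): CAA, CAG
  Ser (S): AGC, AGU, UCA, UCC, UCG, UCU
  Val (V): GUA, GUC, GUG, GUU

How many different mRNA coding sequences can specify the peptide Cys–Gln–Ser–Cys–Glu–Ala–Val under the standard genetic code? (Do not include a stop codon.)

Cys: 2 codons.
Gln: 2 codons.
Ser: 6 codons.
Cys: 2 codons.
Glu: 2 codons.
Ala: 4 codons.
Val: 4 codons.
2 × 2 × 6 × 2 × 2 × 4 × 4 = 1536.

1536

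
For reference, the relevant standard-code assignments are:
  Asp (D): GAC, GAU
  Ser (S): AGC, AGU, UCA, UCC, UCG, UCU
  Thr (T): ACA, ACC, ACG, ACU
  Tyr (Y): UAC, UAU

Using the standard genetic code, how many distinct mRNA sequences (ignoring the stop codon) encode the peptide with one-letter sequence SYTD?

Ser: 6 codons.
Tyr: 2 codons.
Thr: 4 codons.
Asp: 2 codons.
6 × 2 × 4 × 2 = 96.

96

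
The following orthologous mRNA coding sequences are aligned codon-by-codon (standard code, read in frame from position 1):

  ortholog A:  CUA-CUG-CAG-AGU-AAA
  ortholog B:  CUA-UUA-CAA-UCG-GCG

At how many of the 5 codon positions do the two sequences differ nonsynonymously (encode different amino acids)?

1

Codon 1: CUA Leu / CUA Leu — identical.
Codon 2: CUG Leu / UUA Leu — synonymous.
Codon 3: CAG Gln / CAA Gln — synonymous.
Codon 4: AGU Ser / UCG Ser — synonymous.
Codon 5: AAA Lys / GCG Ala — nonsynonymous.
Nonsynonymous differences: 1.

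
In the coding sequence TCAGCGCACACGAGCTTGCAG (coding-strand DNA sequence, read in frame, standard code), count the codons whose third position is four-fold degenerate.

3

Codon 1 TCA (Ser): third position 4-fold.
Codon 2 GCG (Ala): third position 4-fold.
Codon 3 CAC (His): third position 2-fold.
Codon 4 ACG (Thr): third position 4-fold.
Codon 5 AGC (Ser): third position 2-fold.
Codon 6 TTG (Leu): third position 2-fold.
Codon 7 CAG (Gln): third position 2-fold.
Four-fold degenerate third positions: 3.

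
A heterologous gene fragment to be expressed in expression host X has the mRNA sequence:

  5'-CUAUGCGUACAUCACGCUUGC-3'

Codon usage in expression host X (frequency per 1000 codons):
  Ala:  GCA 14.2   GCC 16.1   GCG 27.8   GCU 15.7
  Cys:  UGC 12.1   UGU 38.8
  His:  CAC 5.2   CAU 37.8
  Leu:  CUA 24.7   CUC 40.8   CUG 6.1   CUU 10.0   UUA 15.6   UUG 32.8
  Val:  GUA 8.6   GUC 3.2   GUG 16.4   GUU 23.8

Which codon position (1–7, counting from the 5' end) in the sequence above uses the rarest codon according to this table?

5

Codon 1 CUA (Leu): 24.7 per 1000.
Codon 2 UGC (Cys): 12.1 per 1000.
Codon 3 GUA (Val): 8.6 per 1000.
Codon 4 CAU (His): 37.8 per 1000.
Codon 5 CAC (His): 5.2 per 1000.
Codon 6 GCU (Ala): 15.7 per 1000.
Codon 7 UGC (Cys): 12.1 per 1000.
Lowest frequency is 5.2 at codon 5.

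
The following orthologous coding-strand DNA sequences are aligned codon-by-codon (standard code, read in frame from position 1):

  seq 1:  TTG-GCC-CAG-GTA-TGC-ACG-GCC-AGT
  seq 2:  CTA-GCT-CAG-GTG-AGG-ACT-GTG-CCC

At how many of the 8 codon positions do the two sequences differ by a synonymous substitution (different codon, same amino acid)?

4

Codon 1: TTG Leu / CTA Leu — synonymous.
Codon 2: GCC Ala / GCT Ala — synonymous.
Codon 3: CAG Gln / CAG Gln — identical.
Codon 4: GTA Val / GTG Val — synonymous.
Codon 5: TGC Cys / AGG Arg — nonsynonymous.
Codon 6: ACG Thr / ACT Thr — synonymous.
Codon 7: GCC Ala / GTG Val — nonsynonymous.
Codon 8: AGT Ser / CCC Pro — nonsynonymous.
Synonymous differences: 4.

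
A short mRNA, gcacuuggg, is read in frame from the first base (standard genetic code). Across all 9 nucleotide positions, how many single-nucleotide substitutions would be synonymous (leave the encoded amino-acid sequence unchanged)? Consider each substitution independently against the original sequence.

9

Codon 1 (GCA, Ala): 3 synonymous substitutions.
Codon 2 (CUU, Leu): 3 synonymous substitutions.
Codon 3 (GGG, Gly): 3 synonymous substitutions.
Total: 3 + 3 + 3 = 9.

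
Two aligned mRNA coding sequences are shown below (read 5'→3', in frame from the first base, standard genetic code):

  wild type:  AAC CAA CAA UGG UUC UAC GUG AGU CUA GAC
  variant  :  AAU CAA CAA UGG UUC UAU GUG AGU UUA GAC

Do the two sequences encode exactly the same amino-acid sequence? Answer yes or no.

yes

Codon 1: AAC Asn / AAU Asn — synonymous.
Codon 2: CAA Gln / CAA Gln — identical.
Codon 3: CAA Gln / CAA Gln — identical.
Codon 4: UGG Trp / UGG Trp — identical.
Codon 5: UUC Phe / UUC Phe — identical.
Codon 6: UAC Tyr / UAU Tyr — synonymous.
Codon 7: GUG Val / GUG Val — identical.
Codon 8: AGU Ser / AGU Ser — identical.
Codon 9: CUA Leu / UUA Leu — synonymous.
Codon 10: GAC Asp / GAC Asp — identical.
Nonsynonymous differences: 0 → same protein.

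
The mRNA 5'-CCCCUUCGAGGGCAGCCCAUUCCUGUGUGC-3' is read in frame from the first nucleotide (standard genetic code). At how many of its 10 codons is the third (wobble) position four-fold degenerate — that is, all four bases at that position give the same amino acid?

7

Codon 1 CCC (Pro): third position 4-fold.
Codon 2 CUU (Leu): third position 4-fold.
Codon 3 CGA (Arg): third position 4-fold.
Codon 4 GGG (Gly): third position 4-fold.
Codon 5 CAG (Gln): third position 2-fold.
Codon 6 CCC (Pro): third position 4-fold.
Codon 7 AUU (Ile): third position 3-fold.
Codon 8 CCU (Pro): third position 4-fold.
Codon 9 GUG (Val): third position 4-fold.
Codon 10 UGC (Cys): third position 2-fold.
Four-fold degenerate third positions: 7.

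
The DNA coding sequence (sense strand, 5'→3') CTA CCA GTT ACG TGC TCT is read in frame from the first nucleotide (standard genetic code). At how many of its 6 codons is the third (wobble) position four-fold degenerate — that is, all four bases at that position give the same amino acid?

Codon 1 CTA (Leu): third position 4-fold.
Codon 2 CCA (Pro): third position 4-fold.
Codon 3 GTT (Val): third position 4-fold.
Codon 4 ACG (Thr): third position 4-fold.
Codon 5 TGC (Cys): third position 2-fold.
Codon 6 TCT (Ser): third position 4-fold.
Four-fold degenerate third positions: 5.

5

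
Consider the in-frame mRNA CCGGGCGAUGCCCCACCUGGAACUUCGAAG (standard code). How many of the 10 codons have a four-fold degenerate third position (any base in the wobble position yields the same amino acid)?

Codon 1 CCG (Pro): third position 4-fold.
Codon 2 GGC (Gly): third position 4-fold.
Codon 3 GAU (Asp): third position 2-fold.
Codon 4 GCC (Ala): third position 4-fold.
Codon 5 CCA (Pro): third position 4-fold.
Codon 6 CCU (Pro): third position 4-fold.
Codon 7 GGA (Gly): third position 4-fold.
Codon 8 ACU (Thr): third position 4-fold.
Codon 9 UCG (Ser): third position 4-fold.
Codon 10 AAG (Lys): third position 2-fold.
Four-fold degenerate third positions: 8.

8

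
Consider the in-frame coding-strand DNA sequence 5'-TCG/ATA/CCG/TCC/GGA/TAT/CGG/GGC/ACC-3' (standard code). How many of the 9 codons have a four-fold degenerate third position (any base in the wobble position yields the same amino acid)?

Codon 1 TCG (Ser): third position 4-fold.
Codon 2 ATA (Ile): third position 3-fold.
Codon 3 CCG (Pro): third position 4-fold.
Codon 4 TCC (Ser): third position 4-fold.
Codon 5 GGA (Gly): third position 4-fold.
Codon 6 TAT (Tyr): third position 2-fold.
Codon 7 CGG (Arg): third position 4-fold.
Codon 8 GGC (Gly): third position 4-fold.
Codon 9 ACC (Thr): third position 4-fold.
Four-fold degenerate third positions: 7.

7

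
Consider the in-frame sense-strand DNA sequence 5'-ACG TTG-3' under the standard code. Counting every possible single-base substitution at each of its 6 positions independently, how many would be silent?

5

Codon 1 (ACG, Thr): 3 synonymous substitutions.
Codon 2 (TTG, Leu): 2 synonymous substitutions.
Total: 3 + 2 = 5.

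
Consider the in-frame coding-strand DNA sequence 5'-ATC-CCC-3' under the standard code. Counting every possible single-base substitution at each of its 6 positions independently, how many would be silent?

Codon 1 (ATC, Ile): 2 synonymous substitutions.
Codon 2 (CCC, Pro): 3 synonymous substitutions.
Total: 2 + 3 = 5.

5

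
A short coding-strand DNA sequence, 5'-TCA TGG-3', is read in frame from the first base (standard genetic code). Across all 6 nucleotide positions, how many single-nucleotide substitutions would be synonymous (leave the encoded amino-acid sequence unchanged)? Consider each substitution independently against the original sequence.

Codon 1 (TCA, Ser): 3 synonymous substitutions.
Codon 2 (TGG, Trp): 0 synonymous substitutions.
Total: 3 + 0 = 3.

3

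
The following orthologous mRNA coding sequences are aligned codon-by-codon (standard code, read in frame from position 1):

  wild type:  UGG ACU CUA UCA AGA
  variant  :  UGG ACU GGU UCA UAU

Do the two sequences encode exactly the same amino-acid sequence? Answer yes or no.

Codon 1: UGG Trp / UGG Trp — identical.
Codon 2: ACU Thr / ACU Thr — identical.
Codon 3: CUA Leu / GGU Gly — nonsynonymous.
Codon 4: UCA Ser / UCA Ser — identical.
Codon 5: AGA Arg / UAU Tyr — nonsynonymous.
Nonsynonymous differences: 2 → different protein.

no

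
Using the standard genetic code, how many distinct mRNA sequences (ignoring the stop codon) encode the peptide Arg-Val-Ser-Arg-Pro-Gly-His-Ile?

Arg: 6 codons.
Val: 4 codons.
Ser: 6 codons.
Arg: 6 codons.
Pro: 4 codons.
Gly: 4 codons.
His: 2 codons.
Ile: 3 codons.
6 × 4 × 6 × 6 × 4 × 4 × 2 × 3 = 82944.

82944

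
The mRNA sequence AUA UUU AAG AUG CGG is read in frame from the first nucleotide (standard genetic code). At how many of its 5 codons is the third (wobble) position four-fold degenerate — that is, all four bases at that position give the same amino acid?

1

Codon 1 AUA (Ile): third position 3-fold.
Codon 2 UUU (Phe): third position 2-fold.
Codon 3 AAG (Lys): third position 2-fold.
Codon 4 AUG (Met): third position 1-fold.
Codon 5 CGG (Arg): third position 4-fold.
Four-fold degenerate third positions: 1.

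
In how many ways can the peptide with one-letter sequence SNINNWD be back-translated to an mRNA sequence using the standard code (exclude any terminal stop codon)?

288

Ser: 6 codons.
Asn: 2 codons.
Ile: 3 codons.
Asn: 2 codons.
Asn: 2 codons.
Trp: 1 codon.
Asp: 2 codons.
6 × 2 × 3 × 2 × 2 × 1 × 2 = 288.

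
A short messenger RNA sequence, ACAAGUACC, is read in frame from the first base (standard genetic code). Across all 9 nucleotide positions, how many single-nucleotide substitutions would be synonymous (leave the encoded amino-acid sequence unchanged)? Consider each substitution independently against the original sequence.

7

Codon 1 (ACA, Thr): 3 synonymous substitutions.
Codon 2 (AGU, Ser): 1 synonymous substitution.
Codon 3 (ACC, Thr): 3 synonymous substitutions.
Total: 3 + 1 + 3 = 7.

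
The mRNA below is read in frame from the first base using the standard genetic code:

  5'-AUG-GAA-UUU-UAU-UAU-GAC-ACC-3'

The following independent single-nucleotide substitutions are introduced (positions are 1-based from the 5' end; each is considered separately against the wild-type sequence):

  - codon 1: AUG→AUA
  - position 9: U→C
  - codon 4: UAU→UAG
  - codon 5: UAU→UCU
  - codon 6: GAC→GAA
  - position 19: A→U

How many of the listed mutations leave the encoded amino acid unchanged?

1

Codon 1: AUG (Met) → AUA (Ile) — missense.
Codon 3: UUU (Phe) → UUC (Phe) — synonymous.
Codon 4: UAU (Tyr) → UAG (Stop) — nonsense.
Codon 5: UAU (Tyr) → UCU (Ser) — missense.
Codon 6: GAC (Asp) → GAA (Glu) — missense.
Codon 7: ACC (Thr) → UCC (Ser) — missense.
Synonymous: 1 of 6.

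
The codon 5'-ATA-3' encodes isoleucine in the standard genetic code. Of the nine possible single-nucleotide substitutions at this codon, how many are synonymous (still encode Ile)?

2

Position 1: none → 0 synonymous.
Position 2: none → 0 synonymous.
Position 3: ATT, ATC → 2 synonymous.
Total: 0 + 0 + 2 = 2.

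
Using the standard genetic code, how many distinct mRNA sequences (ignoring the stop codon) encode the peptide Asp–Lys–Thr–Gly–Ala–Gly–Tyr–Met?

Asp: 2 codons.
Lys: 2 codons.
Thr: 4 codons.
Gly: 4 codons.
Ala: 4 codons.
Gly: 4 codons.
Tyr: 2 codons.
Met: 1 codon.
2 × 2 × 4 × 4 × 4 × 4 × 2 × 1 = 2048.

2048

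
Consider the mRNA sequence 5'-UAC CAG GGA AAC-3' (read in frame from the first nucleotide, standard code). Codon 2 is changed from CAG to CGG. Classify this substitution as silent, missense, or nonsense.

Position 5 falls in codon 2: CAG → Gln.
After the substitution the codon is CGG → Arg.
Gln ≠ Arg, so this is a missense mutation.

missense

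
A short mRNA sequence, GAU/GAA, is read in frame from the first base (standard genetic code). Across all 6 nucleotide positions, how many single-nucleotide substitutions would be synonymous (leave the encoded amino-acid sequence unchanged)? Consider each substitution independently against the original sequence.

2

Codon 1 (GAU, Asp): 1 synonymous substitution.
Codon 2 (GAA, Glu): 1 synonymous substitution.
Total: 1 + 1 = 2.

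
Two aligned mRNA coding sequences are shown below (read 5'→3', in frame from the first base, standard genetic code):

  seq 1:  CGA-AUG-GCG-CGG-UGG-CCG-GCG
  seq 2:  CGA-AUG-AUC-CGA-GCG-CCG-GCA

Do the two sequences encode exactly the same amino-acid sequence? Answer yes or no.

no

Codon 1: CGA Arg / CGA Arg — identical.
Codon 2: AUG Met / AUG Met — identical.
Codon 3: GCG Ala / AUC Ile — nonsynonymous.
Codon 4: CGG Arg / CGA Arg — synonymous.
Codon 5: UGG Trp / GCG Ala — nonsynonymous.
Codon 6: CCG Pro / CCG Pro — identical.
Codon 7: GCG Ala / GCA Ala — synonymous.
Nonsynonymous differences: 2 → different protein.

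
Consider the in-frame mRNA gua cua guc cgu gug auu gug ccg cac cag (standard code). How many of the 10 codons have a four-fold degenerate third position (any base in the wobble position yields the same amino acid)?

7

Codon 1 GUA (Val): third position 4-fold.
Codon 2 CUA (Leu): third position 4-fold.
Codon 3 GUC (Val): third position 4-fold.
Codon 4 CGU (Arg): third position 4-fold.
Codon 5 GUG (Val): third position 4-fold.
Codon 6 AUU (Ile): third position 3-fold.
Codon 7 GUG (Val): third position 4-fold.
Codon 8 CCG (Pro): third position 4-fold.
Codon 9 CAC (His): third position 2-fold.
Codon 10 CAG (Gln): third position 2-fold.
Four-fold degenerate third positions: 7.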